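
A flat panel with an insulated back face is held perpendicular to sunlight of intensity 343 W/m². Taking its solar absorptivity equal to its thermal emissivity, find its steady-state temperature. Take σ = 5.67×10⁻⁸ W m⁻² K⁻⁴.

T ≈ 279 K

Absorbed flux αS = emitted flux εσT⁴ (one radiating face); with α = ε, T = (S/σ)^(1/4).
T = (343 / 5.67×10⁻⁸)^(1/4) = (6.05×10^9)^(1/4).
T = 279 K.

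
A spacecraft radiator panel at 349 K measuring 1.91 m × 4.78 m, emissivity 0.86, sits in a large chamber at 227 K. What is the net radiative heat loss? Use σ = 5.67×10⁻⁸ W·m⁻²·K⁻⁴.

A = 1.91 × 4.78 = 9.13 m².
Q = εσA(T⁴ − T_s⁴). T⁴ − T_s⁴ = (349)⁴ − (227)⁴ = 1.48×10^10 − 2.66×10^9 = 1.22×10^10 K⁴.
Q = 0.86 × 5.67×10⁻⁸ × 9.13 × 1.22×10^10 = 5420 W.

Q ≈ 5420 W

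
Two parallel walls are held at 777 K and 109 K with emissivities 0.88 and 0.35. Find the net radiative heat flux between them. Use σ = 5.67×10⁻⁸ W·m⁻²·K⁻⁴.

For two large parallel gray plates, q = σ(T₁⁴ − T₂⁴) / (1/ε₁ + 1/ε₂ − 1).
1/ε₁ + 1/ε₂ − 1 = 1/0.88 + 1/0.35 − 1 = 2.994.
T₁⁴ − T₂⁴ = 3.64×10^11 − 1.41×10^8 = 3.64×10^11 K⁴.
q = 5.67×10⁻⁸ × 3.64×10^11 / 2.994 = 6900 W/m².

q ≈ 6900 W/m²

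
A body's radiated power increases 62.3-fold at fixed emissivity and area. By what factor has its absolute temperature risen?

P ∝ T⁴ ⇒ T ∝ P^(1/4), so T scales by (62.3)^(1/4) = 2.81.

factor ≈ 2.81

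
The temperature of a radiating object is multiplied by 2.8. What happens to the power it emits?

factor ≈ 61.5

P ∝ T⁴, so the power scales as (2.8)⁴ = 61.5.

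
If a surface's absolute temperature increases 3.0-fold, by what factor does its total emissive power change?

P ∝ T⁴, so the power scales as (3.0)⁴ = 81.0.

factor ≈ 81.0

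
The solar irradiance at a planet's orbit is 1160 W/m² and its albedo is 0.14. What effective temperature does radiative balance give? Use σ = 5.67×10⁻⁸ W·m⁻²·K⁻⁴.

Power absorbed = (1−a)S·πR²; power emitted = 4πR²σT⁴. Equating and cancelling πR²:
T = ((1−a)S / 4σ)^(1/4) = (998 / (4 × 5.67×10⁻⁸))^(1/4) = (4.40×10^9)^(1/4).
T = 258 K.

T ≈ 258 K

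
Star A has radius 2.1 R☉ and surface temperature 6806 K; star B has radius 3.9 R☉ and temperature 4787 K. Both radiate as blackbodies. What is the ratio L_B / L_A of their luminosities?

L = 4πR²σT⁴ ∝ R²T⁴, so L_B/L_A = (3.9/2.1)² × (4787/6806)⁴ = 3.45 × 0.245 = 0.844.

L_B/L_A ≈ 0.844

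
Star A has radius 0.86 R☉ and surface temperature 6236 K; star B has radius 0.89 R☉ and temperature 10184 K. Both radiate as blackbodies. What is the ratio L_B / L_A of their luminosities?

L_B/L_A ≈ 7.62

L = 4πR²σT⁴ ∝ R²T⁴, so L_B/L_A = (0.89/0.86)² × (10184/6236)⁴ = 1.07 × 7.11 = 7.62.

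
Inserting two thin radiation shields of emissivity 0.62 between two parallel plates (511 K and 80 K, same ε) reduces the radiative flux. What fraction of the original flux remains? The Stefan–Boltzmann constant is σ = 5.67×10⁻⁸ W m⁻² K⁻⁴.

With N identical shields there are N+1 = 3 gaps in series, each with the same radiative resistance, so the flux falls to 1/(N+1) of its unshielded value.

ratio ≈ 0.333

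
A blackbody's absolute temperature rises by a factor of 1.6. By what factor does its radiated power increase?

factor ≈ 6.55

P ∝ T⁴, so the power scales as (1.6)⁴ = 6.55.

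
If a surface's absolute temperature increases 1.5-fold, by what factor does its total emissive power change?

P ∝ T⁴, so the power scales as (1.5)⁴ = 5.06.

factor ≈ 5.06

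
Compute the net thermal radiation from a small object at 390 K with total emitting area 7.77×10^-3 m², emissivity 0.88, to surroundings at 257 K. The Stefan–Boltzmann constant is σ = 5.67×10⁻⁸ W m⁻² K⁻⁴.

Q = εσA(T⁴ − T_s⁴). T⁴ − T_s⁴ = (390)⁴ − (257)⁴ = 2.31×10^10 − 4.36×10^9 = 1.88×10^10 K⁴.
Q = 0.88 × 5.67×10⁻⁸ × 7.77×10^-3 × 1.88×10^10 = 7.28 W.

Q ≈ 7.28 W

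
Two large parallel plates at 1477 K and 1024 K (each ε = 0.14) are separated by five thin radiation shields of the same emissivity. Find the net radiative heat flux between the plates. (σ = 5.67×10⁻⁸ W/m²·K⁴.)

q ≈ 2600 W/m²

Each of the 6 gaps contributes resistance (2/ε − 1) = 2/0.14 − 1 = 13.29; total = 79.71.
q = σ(T₁⁴ − T₂⁴) / 79.71 = 5.67×10⁻⁸ × 3.66×10^12 / 79.71 = 2600 W/m².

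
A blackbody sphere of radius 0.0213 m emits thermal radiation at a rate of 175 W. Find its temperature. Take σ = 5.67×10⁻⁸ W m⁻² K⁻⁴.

T ≈ 858 K

A = 4πr² = 4π × (0.0213)² = 5.70×10^-3 m².
From P = σAT⁴, T = (P / σA)^(1/4) = (175 / (5.67×10⁻⁸ × 5.70×10^-3))^(1/4).
T = (5.41×10^11)^(1/4) = 858 K.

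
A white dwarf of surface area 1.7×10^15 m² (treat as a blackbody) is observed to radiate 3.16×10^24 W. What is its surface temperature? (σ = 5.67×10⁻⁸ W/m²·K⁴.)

T ≈ 13500 K

From P = σAT⁴, T = (P / σA)^(1/4) = (3.16×10^24 / (5.67×10⁻⁸ × 1.70×10^15))^(1/4).
T = (3.28×10^16)^(1/4) = 13500 K.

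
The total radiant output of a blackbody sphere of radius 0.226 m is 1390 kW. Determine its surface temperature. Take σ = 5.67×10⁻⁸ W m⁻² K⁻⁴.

A = 4πr² = 4π × (0.226)² = 0.642 m².
From P = σAT⁴, T = (P / σA)^(1/4) = (1.39×10^6 / (5.67×10⁻⁸ × 0.642))^(1/4).
T = (3.82×10^13)^(1/4) = 2490 K.

T ≈ 2490 K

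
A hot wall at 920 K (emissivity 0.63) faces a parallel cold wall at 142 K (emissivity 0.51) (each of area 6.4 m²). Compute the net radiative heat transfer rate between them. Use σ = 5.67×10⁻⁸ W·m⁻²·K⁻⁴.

For two large parallel gray plates, q = σ(T₁⁴ − T₂⁴) / (1/ε₁ + 1/ε₂ − 1).
1/ε₁ + 1/ε₂ − 1 = 1/0.63 + 1/0.51 − 1 = 2.548.
T₁⁴ − T₂⁴ = 7.16×10^11 − 4.07×10^8 = 7.16×10^11 K⁴.
q = 5.67×10⁻⁸ × 7.16×10^11 / 2.548 = 15900 W/m².
Q = q·A = 15900 × 6.4 = 1.02×10^5 W.

Q ≈ 1.02×10^5 W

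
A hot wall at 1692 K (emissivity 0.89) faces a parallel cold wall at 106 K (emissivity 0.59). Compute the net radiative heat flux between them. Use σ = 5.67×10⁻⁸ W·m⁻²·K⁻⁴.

q ≈ 2.56×10^5 W/m²

For two large parallel gray plates, q = σ(T₁⁴ − T₂⁴) / (1/ε₁ + 1/ε₂ − 1).
1/ε₁ + 1/ε₂ − 1 = 1/0.89 + 1/0.59 − 1 = 1.819.
T₁⁴ − T₂⁴ = 8.20×10^12 − 1.26×10^8 = 8.20×10^12 K⁴.
q = 5.67×10⁻⁸ × 8.20×10^12 / 1.819 = 2.56×10^5 W/m².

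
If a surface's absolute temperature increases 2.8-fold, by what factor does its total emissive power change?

P ∝ T⁴, so the power scales as (2.8)⁴ = 61.5.

factor ≈ 61.5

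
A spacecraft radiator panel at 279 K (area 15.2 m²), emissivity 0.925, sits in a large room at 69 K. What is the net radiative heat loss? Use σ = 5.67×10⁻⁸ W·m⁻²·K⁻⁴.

Q = εσA(T⁴ − T_s⁴). T⁴ − T_s⁴ = (279)⁴ − (69)⁴ = 6.06×10^9 − 2.27×10^7 = 6.04×10^9 K⁴.
Q = 0.925 × 5.67×10⁻⁸ × 15.2 × 6.04×10^9 = 4810 W.

Q ≈ 4810 W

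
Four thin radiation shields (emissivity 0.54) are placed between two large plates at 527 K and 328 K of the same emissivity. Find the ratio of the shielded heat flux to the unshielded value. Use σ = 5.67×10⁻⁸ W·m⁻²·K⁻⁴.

ratio ≈ 0.200

With N identical shields there are N+1 = 5 gaps in series, each with the same radiative resistance, so the flux falls to 1/(N+1) of its unshielded value.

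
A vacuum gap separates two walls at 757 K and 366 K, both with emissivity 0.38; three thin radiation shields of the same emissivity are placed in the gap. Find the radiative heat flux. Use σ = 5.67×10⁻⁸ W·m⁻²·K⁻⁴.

q ≈ 1030 W/m²

Each of the 4 gaps contributes resistance (2/ε − 1) = 2/0.38 − 1 = 4.263; total = 17.05.
q = σ(T₁⁴ − T₂⁴) / 17.05 = 5.67×10⁻⁸ × 3.10×10^11 / 17.05 = 1030 W/m².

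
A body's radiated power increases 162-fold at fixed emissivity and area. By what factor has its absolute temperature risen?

factor ≈ 3.57

P ∝ T⁴ ⇒ T ∝ P^(1/4), so T scales by (162)^(1/4) = 3.57.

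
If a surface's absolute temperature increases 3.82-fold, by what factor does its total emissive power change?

factor ≈ 213

P ∝ T⁴, so the power scales as (3.82)⁴ = 213.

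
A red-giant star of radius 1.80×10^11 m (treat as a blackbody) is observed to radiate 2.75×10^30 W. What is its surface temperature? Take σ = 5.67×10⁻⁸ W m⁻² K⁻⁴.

T ≈ 3300 K

A = 4πr² = 4π × (1.80×10^11)² = 4.07×10^23 m².
From P = σAT⁴, T = (P / σA)^(1/4) = (2.75×10^30 / (5.67×10⁻⁸ × 4.07×10^23))^(1/4).
T = (1.19×10^14)^(1/4) = 3300 K.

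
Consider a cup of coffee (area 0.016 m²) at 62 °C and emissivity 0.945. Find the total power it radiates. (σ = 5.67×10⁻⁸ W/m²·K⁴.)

62 °C = 335 K.
P = εσAT⁴ = 0.945 × 5.67×10⁻⁸ × 0.0160 × (335)⁴ = 0.945 × 5.67×10⁻⁸ × 0.0160 × 1.26×10^10.
P = 10.8 W.

P ≈ 10.8 W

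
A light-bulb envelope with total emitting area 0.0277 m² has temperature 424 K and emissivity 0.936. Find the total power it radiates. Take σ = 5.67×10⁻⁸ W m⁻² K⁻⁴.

P ≈ 47.5 W

Stefan–Boltzmann: P = εσAT⁴ = 0.936 × 5.67×10⁻⁸ × 0.0277 × (424)⁴ = 0.936 × 5.67×10⁻⁸ × 0.0277 × 3.23×10^10.
P = 47.5 W.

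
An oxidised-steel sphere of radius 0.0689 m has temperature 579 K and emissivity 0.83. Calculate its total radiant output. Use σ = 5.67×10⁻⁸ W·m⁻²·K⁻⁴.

P ≈ 316 W

A = 4πr² = 4π × (0.0689)² = 0.0597 m².
P = εσAT⁴ = 0.83 × 5.67×10⁻⁸ × 0.0597 × (579)⁴ = 0.83 × 5.67×10⁻⁸ × 0.0597 × 1.12×10^11.
P = 316 W.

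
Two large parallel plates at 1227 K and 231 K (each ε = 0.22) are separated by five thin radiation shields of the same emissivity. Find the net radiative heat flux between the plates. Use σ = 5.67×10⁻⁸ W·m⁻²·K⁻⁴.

q ≈ 2640 W/m²

Each of the 6 gaps contributes resistance (2/ε − 1) = 2/0.22 − 1 = 8.091; total = 48.55.
q = σ(T₁⁴ − T₂⁴) / 48.55 = 5.67×10⁻⁸ × 2.26×10^12 / 48.55 = 2640 W/m².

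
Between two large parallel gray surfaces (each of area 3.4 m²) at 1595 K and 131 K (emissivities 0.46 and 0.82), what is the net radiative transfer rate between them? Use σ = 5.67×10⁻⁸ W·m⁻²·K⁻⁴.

For two large parallel gray plates, q = σ(T₁⁴ − T₂⁴) / (1/ε₁ + 1/ε₂ − 1).
1/ε₁ + 1/ε₂ − 1 = 1/0.46 + 1/0.82 − 1 = 2.393.
T₁⁴ − T₂⁴ = 6.47×10^12 − 2.94×10^8 = 6.47×10^12 K⁴.
q = 5.67×10⁻⁸ × 6.47×10^12 / 2.393 = 1.53×10^5 W/m².
Q = q·A = 1.53×10^5 × 3.4 = 5.21×10^5 W.

Q ≈ 5.21×10^5 W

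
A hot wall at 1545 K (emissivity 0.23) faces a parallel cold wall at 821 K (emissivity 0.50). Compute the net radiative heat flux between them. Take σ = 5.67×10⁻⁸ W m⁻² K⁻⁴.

q ≈ 55600 W/m²

For two large parallel gray plates, q = σ(T₁⁴ − T₂⁴) / (1/ε₁ + 1/ε₂ − 1).
1/ε₁ + 1/ε₂ − 1 = 1/0.23 + 1/0.50 − 1 = 5.348.
T₁⁴ − T₂⁴ = 5.70×10^12 − 4.54×10^11 = 5.24×10^12 K⁴.
q = 5.67×10⁻⁸ × 5.24×10^12 / 5.348 = 55600 W/m².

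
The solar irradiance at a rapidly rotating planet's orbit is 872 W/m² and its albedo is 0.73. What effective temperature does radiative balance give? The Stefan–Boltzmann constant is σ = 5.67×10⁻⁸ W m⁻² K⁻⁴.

T ≈ 179 K

Power absorbed = (1−a)S·πR²; power emitted = 4πR²σT⁴. Equating and cancelling πR²:
T = ((1−a)S / 4σ)^(1/4) = (235 / (4 × 5.67×10⁻⁸))^(1/4) = (1.04×10^9)^(1/4).
T = 179 K.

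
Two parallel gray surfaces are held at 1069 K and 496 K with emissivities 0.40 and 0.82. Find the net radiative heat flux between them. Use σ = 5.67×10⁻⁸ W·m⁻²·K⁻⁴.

q ≈ 26000 W/m²

For two large parallel gray plates, q = σ(T₁⁴ − T₂⁴) / (1/ε₁ + 1/ε₂ − 1).
1/ε₁ + 1/ε₂ − 1 = 1/0.40 + 1/0.82 − 1 = 2.720.
T₁⁴ − T₂⁴ = 1.31×10^12 − 6.05×10^10 = 1.25×10^12 K⁴.
q = 5.67×10⁻⁸ × 1.25×10^12 / 2.720 = 26000 W/m².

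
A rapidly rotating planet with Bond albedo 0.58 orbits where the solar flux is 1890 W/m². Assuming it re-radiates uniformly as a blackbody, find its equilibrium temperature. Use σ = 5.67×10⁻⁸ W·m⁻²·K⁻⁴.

T ≈ 243 K

Power absorbed = (1−a)S·πR²; power emitted = 4πR²σT⁴. Equating and cancelling πR²:
T = ((1−a)S / 4σ)^(1/4) = (794 / (4 × 5.67×10⁻⁸))^(1/4) = (3.50×10^9)^(1/4).
T = 243 K.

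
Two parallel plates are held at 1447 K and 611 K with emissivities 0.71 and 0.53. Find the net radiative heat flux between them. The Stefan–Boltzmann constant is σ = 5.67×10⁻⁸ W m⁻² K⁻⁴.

q ≈ 1.05×10^5 W/m²

For two large parallel gray plates, q = σ(T₁⁴ − T₂⁴) / (1/ε₁ + 1/ε₂ − 1).
1/ε₁ + 1/ε₂ − 1 = 1/0.71 + 1/0.53 − 1 = 2.295.
T₁⁴ − T₂⁴ = 4.38×10^12 − 1.39×10^11 = 4.24×10^12 K⁴.
q = 5.67×10⁻⁸ × 4.24×10^12 / 2.295 = 1.05×10^5 W/m².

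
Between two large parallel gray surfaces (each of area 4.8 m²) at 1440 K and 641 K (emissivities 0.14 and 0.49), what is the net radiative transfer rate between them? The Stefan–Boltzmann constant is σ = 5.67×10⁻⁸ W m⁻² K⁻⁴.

For two large parallel gray plates, q = σ(T₁⁴ − T₂⁴) / (1/ε₁ + 1/ε₂ − 1).
1/ε₁ + 1/ε₂ − 1 = 1/0.14 + 1/0.49 − 1 = 8.184.
T₁⁴ − T₂⁴ = 4.30×10^12 − 1.69×10^11 = 4.13×10^12 K⁴.
q = 5.67×10⁻⁸ × 4.13×10^12 / 8.184 = 28600 W/m².
Q = q·A = 28600 × 4.8 = 1.37×10^5 W.

Q ≈ 1.37×10^5 W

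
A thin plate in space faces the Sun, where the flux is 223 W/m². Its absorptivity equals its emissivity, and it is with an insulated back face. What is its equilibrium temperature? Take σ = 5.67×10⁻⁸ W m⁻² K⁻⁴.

Absorbed flux αS = emitted flux εσT⁴ (one radiating face); with α = ε, T = (S/σ)^(1/4).
T = (223 / 5.67×10⁻⁸)^(1/4) = (3.93×10^9)^(1/4).
T = 250 K.

T ≈ 250 K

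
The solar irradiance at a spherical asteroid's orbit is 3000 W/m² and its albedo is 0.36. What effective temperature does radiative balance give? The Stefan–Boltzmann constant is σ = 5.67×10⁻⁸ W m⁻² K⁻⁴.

T ≈ 303 K

Power absorbed = (1−a)S·πR²; power emitted = 4πR²σT⁴. Equating and cancelling πR²:
T = ((1−a)S / 4σ)^(1/4) = (1920 / (4 × 5.67×10⁻⁸))^(1/4) = (8.47×10^9)^(1/4).
T = 303 K.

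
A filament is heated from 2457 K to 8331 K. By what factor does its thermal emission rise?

P ∝ T⁴, so the ratio is (8331/2457)⁴ = (3.391)⁴ = 132.

ratio ≈ 132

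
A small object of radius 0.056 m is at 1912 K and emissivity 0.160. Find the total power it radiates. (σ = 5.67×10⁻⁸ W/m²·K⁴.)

A = 4πr² = 4π × (0.056)² = 0.0394 m².
Stefan–Boltzmann: P = εσAT⁴ = 0.160 × 5.67×10⁻⁸ × 0.0394 × (1912)⁴ = 0.160 × 5.67×10⁻⁸ × 0.0394 × 1.34×10^13.
P = 4780 W.

P ≈ 4780 W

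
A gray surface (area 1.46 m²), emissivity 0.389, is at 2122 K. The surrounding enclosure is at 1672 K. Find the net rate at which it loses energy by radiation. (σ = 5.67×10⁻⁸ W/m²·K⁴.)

Q = εσA(T⁴ − T_s⁴). T⁴ − T_s⁴ = (2122)⁴ − (1672)⁴ = 2.03×10^13 − 7.82×10^12 = 1.25×10^13 K⁴.
Q = 0.389 × 5.67×10⁻⁸ × 1.46 × 1.25×10^13 = 4.01×10^5 W.

Q ≈ 4.01×10^5 W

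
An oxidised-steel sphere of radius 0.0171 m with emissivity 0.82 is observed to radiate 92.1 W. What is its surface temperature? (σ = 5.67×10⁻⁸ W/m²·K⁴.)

A = 4πr² = 4π × (0.0171)² = 3.67×10^-3 m².
From P = εσAT⁴, T = (P / εσA)^(1/4) = (92.1 / (0.82 × 5.67×10⁻⁸ × 3.67×10^-3))^(1/4).
T = (5.39×10^11)^(1/4) = 857 K.

T ≈ 857 K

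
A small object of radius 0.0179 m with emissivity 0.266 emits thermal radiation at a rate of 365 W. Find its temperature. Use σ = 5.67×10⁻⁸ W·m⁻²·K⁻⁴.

A = 4πr² = 4π × (0.0179)² = 4.03×10^-3 m².
From P = εσAT⁴, T = (P / εσA)^(1/4) = (365 / (0.266 × 5.67×10⁻⁸ × 4.03×10^-3))^(1/4).
T = (6.01×10^12)^(1/4) = 1570 K.

T ≈ 1570 K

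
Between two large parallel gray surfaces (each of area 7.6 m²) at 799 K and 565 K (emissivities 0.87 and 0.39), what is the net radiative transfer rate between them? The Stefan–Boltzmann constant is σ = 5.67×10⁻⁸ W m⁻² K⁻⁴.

For two large parallel gray plates, q = σ(T₁⁴ − T₂⁴) / (1/ε₁ + 1/ε₂ − 1).
1/ε₁ + 1/ε₂ − 1 = 1/0.87 + 1/0.39 − 1 = 2.714.
T₁⁴ − T₂⁴ = 4.08×10^11 − 1.02×10^11 = 3.06×10^11 K⁴.
q = 5.67×10⁻⁸ × 3.06×10^11 / 2.714 = 6390 W/m².
Q = q·A = 6390 × 7.6 = 48500 W.

Q ≈ 48500 W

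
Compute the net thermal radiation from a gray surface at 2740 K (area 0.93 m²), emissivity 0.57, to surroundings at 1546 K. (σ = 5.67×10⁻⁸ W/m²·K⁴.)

Q = εσA(T⁴ − T_s⁴). T⁴ − T_s⁴ = (2740)⁴ − (1546)⁴ = 5.64×10^13 − 5.71×10^12 = 5.07×10^13 K⁴.
Q = 0.57 × 5.67×10⁻⁸ × 0.930 × 5.07×10^13 = 1.52×10^6 W.

Q ≈ 1.52×10^6 W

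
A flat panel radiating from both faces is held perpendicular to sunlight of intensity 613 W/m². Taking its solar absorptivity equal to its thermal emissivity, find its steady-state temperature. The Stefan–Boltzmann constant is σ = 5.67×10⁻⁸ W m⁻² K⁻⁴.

T ≈ 271 K

Absorbed flux αS = emitted flux 2εσT⁴ per unit area; with α = ε this gives T = (S/2σ)^(1/4).
T = (613 / (2 × 5.67×10⁻⁸))^(1/4) = (5.41×10^9)^(1/4).
T = 271 K.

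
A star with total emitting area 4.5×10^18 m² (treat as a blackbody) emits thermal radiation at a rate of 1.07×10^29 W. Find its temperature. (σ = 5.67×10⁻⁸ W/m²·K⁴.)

T ≈ 25400 K

From P = σAT⁴, T = (P / σA)^(1/4) = (1.07×10^29 / (5.67×10⁻⁸ × 4.50×10^18))^(1/4).
T = (4.19×10^17)^(1/4) = 25400 K.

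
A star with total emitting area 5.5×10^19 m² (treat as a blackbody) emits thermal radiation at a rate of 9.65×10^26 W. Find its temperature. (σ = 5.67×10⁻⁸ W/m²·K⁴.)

T ≈ 4190 K

From P = σAT⁴, T = (P / σA)^(1/4) = (9.65×10^26 / (5.67×10⁻⁸ × 5.50×10^19))^(1/4).
T = (3.09×10^14)^(1/4) = 4190 K.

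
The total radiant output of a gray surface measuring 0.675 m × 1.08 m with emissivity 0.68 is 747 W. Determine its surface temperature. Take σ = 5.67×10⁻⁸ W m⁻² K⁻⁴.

A = 0.675 × 1.08 = 0.729 m².
From P = εσAT⁴, T = (P / εσA)^(1/4) = (747 / (0.68 × 5.67×10⁻⁸ × 0.729))^(1/4).
T = (2.66×10^10)^(1/4) = 404 K.

T ≈ 404 K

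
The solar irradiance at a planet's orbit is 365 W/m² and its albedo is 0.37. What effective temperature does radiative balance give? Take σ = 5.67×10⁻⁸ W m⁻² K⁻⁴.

Power absorbed = (1−a)S·πR²; power emitted = 4πR²σT⁴. Equating and cancelling πR²:
T = ((1−a)S / 4σ)^(1/4) = (230 / (4 × 5.67×10⁻⁸))^(1/4) = (1.01×10^9)^(1/4).
T = 178 K.

T ≈ 178 K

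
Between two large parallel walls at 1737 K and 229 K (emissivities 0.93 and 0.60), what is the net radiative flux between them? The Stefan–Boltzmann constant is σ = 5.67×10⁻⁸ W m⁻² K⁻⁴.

For two large parallel gray plates, q = σ(T₁⁴ − T₂⁴) / (1/ε₁ + 1/ε₂ − 1).
1/ε₁ + 1/ε₂ − 1 = 1/0.93 + 1/0.60 − 1 = 1.742.
T₁⁴ − T₂⁴ = 9.10×10^12 − 2.75×10^9 = 9.10×10^12 K⁴.
q = 5.67×10⁻⁸ × 9.10×10^12 / 1.742 = 2.96×10^5 W/m².

q ≈ 2.96×10^5 W/m²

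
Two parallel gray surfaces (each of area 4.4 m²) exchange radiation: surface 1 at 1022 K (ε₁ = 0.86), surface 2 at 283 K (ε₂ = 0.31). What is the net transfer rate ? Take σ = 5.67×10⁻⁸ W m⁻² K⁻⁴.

For two large parallel gray plates, q = σ(T₁⁴ − T₂⁴) / (1/ε₁ + 1/ε₂ − 1).
1/ε₁ + 1/ε₂ − 1 = 1/0.86 + 1/0.31 − 1 = 3.389.
T₁⁴ − T₂⁴ = 1.09×10^12 − 6.41×10^9 = 1.08×10^12 K⁴.
q = 5.67×10⁻⁸ × 1.08×10^12 / 3.389 = 18100 W/m².
Q = q·A = 18100 × 4.4 = 79800 W.

Q ≈ 79800 W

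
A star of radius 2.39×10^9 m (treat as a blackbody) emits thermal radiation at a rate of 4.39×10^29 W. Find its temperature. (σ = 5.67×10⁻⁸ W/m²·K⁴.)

T ≈ 18100 K

A = 4πr² = 4π × (2.39×10^9)² = 7.18×10^19 m².
From P = σAT⁴, T = (P / σA)^(1/4) = (4.39×10^29 / (5.67×10⁻⁸ × 7.18×10^19))^(1/4).
T = (1.08×10^17)^(1/4) = 18100 K.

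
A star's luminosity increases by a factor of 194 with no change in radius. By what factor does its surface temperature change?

P ∝ T⁴ ⇒ T ∝ P^(1/4), so T scales by (194)^(1/4) = 3.73.

factor ≈ 3.73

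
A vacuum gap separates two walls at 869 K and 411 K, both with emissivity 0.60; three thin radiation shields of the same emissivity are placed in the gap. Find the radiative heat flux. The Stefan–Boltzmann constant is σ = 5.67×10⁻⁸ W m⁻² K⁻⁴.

Each of the 4 gaps contributes resistance (2/ε − 1) = 2/0.60 − 1 = 2.333; total = 9.333.
q = σ(T₁⁴ − T₂⁴) / 9.333 = 5.67×10⁻⁸ × 5.42×10^11 / 9.333 = 3290 W/m².

q ≈ 3290 W/m²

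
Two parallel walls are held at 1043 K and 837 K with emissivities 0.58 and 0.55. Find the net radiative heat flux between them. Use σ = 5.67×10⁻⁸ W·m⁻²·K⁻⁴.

q ≈ 15400 W/m²

For two large parallel gray plates, q = σ(T₁⁴ − T₂⁴) / (1/ε₁ + 1/ε₂ − 1).
1/ε₁ + 1/ε₂ − 1 = 1/0.58 + 1/0.55 − 1 = 2.542.
T₁⁴ − T₂⁴ = 1.18×10^12 − 4.91×10^11 = 6.93×10^11 K⁴.
q = 5.67×10⁻⁸ × 6.93×10^11 / 2.542 = 15400 W/m².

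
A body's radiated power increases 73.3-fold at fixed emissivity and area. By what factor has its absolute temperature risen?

factor ≈ 2.93

P ∝ T⁴ ⇒ T ∝ P^(1/4), so T scales by (73.3)^(1/4) = 2.93.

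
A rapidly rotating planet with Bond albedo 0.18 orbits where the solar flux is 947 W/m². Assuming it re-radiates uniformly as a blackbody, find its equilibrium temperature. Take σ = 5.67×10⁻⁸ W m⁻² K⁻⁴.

T ≈ 242 K

Power absorbed = (1−a)S·πR²; power emitted = 4πR²σT⁴. Equating and cancelling πR²:
T = ((1−a)S / 4σ)^(1/4) = (777 / (4 × 5.67×10⁻⁸))^(1/4) = (3.42×10^9)^(1/4).
T = 242 K.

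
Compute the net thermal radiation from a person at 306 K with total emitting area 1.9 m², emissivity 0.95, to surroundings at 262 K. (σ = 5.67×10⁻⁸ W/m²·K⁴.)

Q ≈ 415 W

Q = εσA(T⁴ − T_s⁴). T⁴ − T_s⁴ = (306)⁴ − (262)⁴ = 8.77×10^9 − 4.71×10^9 = 4.06×10^9 K⁴.
Q = 0.95 × 5.67×10⁻⁸ × 1.90 × 4.06×10^9 = 415 W.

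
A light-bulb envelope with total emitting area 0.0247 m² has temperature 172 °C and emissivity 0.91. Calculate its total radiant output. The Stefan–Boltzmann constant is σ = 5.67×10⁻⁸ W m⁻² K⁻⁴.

172 °C = 445 K.
Stefan–Boltzmann: P = εσAT⁴ = 0.91 × 5.67×10⁻⁸ × 0.0247 × (445)⁴ = 0.91 × 5.67×10⁻⁸ × 0.0247 × 3.92×10^10.
P = 50.0 W.

P ≈ 50.0 W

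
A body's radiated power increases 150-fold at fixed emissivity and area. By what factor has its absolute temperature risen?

P ∝ T⁴ ⇒ T ∝ P^(1/4), so T scales by (150)^(1/4) = 3.50.

factor ≈ 3.50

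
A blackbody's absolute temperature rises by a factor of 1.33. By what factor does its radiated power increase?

P ∝ T⁴, so the power scales as (1.33)⁴ = 3.13.

factor ≈ 3.13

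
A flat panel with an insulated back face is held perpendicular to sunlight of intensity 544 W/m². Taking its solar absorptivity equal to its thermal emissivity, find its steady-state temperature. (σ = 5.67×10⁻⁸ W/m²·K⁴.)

T ≈ 313 K

Absorbed flux αS = emitted flux εσT⁴ (one radiating face); with α = ε, T = (S/σ)^(1/4).
T = (544 / 5.67×10⁻⁸)^(1/4) = (9.59×10^9)^(1/4).
T = 313 K.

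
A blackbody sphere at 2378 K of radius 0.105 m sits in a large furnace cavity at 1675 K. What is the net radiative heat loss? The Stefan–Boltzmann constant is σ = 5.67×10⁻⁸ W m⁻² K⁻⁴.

Q ≈ 1.89×10^5 W

A = 4πr² = 4π × (0.105)² = 0.139 m².
Q = σA(T⁴ − T_s⁴). T⁴ − T_s⁴ = (2378)⁴ − (1675)⁴ = 3.20×10^13 − 7.87×10^12 = 2.41×10^13 K⁴.
Q = 5.67×10⁻⁸ × 0.139 × 2.41×10^13 = 1.89×10^5 W.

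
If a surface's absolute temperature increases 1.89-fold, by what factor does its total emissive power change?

factor ≈ 12.8

P ∝ T⁴, so the power scales as (1.89)⁴ = 12.8.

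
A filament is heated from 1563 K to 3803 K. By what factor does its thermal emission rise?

P ∝ T⁴, so the ratio is (3803/1563)⁴ = (2.433)⁴ = 35.0.

ratio ≈ 35.0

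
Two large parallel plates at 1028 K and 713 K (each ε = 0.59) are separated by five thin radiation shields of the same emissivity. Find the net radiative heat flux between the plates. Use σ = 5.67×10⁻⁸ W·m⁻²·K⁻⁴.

q ≈ 3390 W/m²

Each of the 6 gaps contributes resistance (2/ε − 1) = 2/0.59 − 1 = 2.390; total = 14.34.
q = σ(T₁⁴ − T₂⁴) / 14.34 = 5.67×10⁻⁸ × 8.58×10^11 / 14.34 = 3390 W/m².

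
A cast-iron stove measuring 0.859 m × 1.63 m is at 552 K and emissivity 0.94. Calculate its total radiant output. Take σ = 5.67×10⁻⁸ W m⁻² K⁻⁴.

P ≈ 6930 W

A = 0.859 × 1.63 = 1.40 m².
P = εσAT⁴ = 0.94 × 5.67×10⁻⁸ × 1.40 × (552)⁴ = 0.94 × 5.67×10⁻⁸ × 1.40 × 9.28×10^10.
P = 6930 W.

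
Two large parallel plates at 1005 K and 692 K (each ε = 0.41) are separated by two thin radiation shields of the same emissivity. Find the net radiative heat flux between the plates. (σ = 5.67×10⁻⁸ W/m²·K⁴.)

q ≈ 3850 W/m²

Each of the 3 gaps contributes resistance (2/ε − 1) = 2/0.41 − 1 = 3.878; total = 11.63.
q = σ(T₁⁴ − T₂⁴) / 11.63 = 5.67×10⁻⁸ × 7.91×10^11 / 11.63 = 3850 W/m².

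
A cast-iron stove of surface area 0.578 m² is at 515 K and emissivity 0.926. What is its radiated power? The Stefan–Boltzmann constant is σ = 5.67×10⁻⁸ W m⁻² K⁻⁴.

P ≈ 2130 W

Stefan–Boltzmann: P = εσAT⁴ = 0.926 × 5.67×10⁻⁸ × 0.578 × (515)⁴ = 0.926 × 5.67×10⁻⁸ × 0.578 × 7.03×10^10.
P = 2130 W.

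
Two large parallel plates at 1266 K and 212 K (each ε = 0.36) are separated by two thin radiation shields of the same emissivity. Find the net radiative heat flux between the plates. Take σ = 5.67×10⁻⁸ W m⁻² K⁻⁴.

Each of the 3 gaps contributes resistance (2/ε − 1) = 2/0.36 − 1 = 4.556; total = 13.67.
q = σ(T₁⁴ − T₂⁴) / 13.67 = 5.67×10⁻⁸ × 2.57×10^12 / 13.67 = 10600 W/m².

q ≈ 10600 W/m²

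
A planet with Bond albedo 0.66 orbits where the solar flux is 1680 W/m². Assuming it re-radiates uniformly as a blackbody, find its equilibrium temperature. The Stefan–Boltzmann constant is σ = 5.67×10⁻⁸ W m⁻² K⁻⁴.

T ≈ 224 K

Power absorbed = (1−a)S·πR²; power emitted = 4πR²σT⁴. Equating and cancelling πR²:
T = ((1−a)S / 4σ)^(1/4) = (571 / (4 × 5.67×10⁻⁸))^(1/4) = (2.52×10^9)^(1/4).
T = 224 K.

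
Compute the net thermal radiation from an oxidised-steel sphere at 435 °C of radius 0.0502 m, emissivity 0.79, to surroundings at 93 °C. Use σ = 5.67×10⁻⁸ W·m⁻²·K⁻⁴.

Q ≈ 331 W

A = 4πr² = 4π × (0.0502)² = 0.0317 m².
Convert: 435 °C = 708 K; 93 °C = 366 K.
Q = εσA(T⁴ − T_s⁴). T⁴ − T_s⁴ = (708)⁴ − (366)⁴ = 2.51×10^11 − 1.79×10^10 = 2.33×10^11 K⁴.
Q = 0.79 × 5.67×10⁻⁸ × 0.0317 × 2.33×10^11 = 331 W.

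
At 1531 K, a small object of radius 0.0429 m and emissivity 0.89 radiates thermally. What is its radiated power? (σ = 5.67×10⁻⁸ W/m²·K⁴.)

A = 4πr² = 4π × (0.0429)² = 0.0231 m².
Stefan–Boltzmann: P = εσAT⁴ = 0.89 × 5.67×10⁻⁸ × 0.0231 × (1531)⁴ = 0.89 × 5.67×10⁻⁸ × 0.0231 × 5.49×10^12.
P = 6410 W.

P ≈ 6410 W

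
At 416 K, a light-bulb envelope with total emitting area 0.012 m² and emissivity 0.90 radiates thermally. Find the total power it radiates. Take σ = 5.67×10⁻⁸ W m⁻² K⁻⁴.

P = εσAT⁴ = 0.90 × 5.67×10⁻⁸ × 0.0120 × (416)⁴ = 0.90 × 5.67×10⁻⁸ × 0.0120 × 2.99×10^10.
P = 18.3 W.

P ≈ 18.3 W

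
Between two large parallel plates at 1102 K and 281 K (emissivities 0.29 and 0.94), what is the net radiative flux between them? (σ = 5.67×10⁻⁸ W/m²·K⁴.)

For two large parallel gray plates, q = σ(T₁⁴ − T₂⁴) / (1/ε₁ + 1/ε₂ − 1).
1/ε₁ + 1/ε₂ − 1 = 1/0.29 + 1/0.94 − 1 = 3.512.
T₁⁴ − T₂⁴ = 1.47×10^12 − 6.23×10^9 = 1.47×10^12 K⁴.
q = 5.67×10⁻⁸ × 1.47×10^12 / 3.512 = 23700 W/m².

q ≈ 23700 W/m²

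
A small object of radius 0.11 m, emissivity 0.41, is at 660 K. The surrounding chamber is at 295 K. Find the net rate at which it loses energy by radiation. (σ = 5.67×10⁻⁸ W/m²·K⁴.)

Q ≈ 644 W

A = 4πr² = 4π × (0.11)² = 0.152 m².
Q = εσA(T⁴ − T_s⁴). T⁴ − T_s⁴ = (660)⁴ − (295)⁴ = 1.90×10^11 − 7.57×10^9 = 1.82×10^11 K⁴.
Q = 0.41 × 5.67×10⁻⁸ × 0.152 × 1.82×10^11 = 644 W.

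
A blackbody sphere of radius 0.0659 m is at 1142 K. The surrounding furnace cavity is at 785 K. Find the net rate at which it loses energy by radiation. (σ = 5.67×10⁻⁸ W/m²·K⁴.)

Q ≈ 4090 W

A = 4πr² = 4π × (0.0659)² = 0.0546 m².
Q = σA(T⁴ − T_s⁴). T⁴ − T_s⁴ = (1142)⁴ − (785)⁴ = 1.70×10^12 − 3.80×10^11 = 1.32×10^12 K⁴.
Q = 5.67×10⁻⁸ × 0.0546 × 1.32×10^12 = 4090 W.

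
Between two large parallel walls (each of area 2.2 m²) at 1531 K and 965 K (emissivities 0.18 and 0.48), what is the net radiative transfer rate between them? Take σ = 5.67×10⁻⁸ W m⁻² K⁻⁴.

Q ≈ 86900 W

For two large parallel gray plates, q = σ(T₁⁴ − T₂⁴) / (1/ε₁ + 1/ε₂ − 1).
1/ε₁ + 1/ε₂ − 1 = 1/0.18 + 1/0.48 − 1 = 6.639.
T₁⁴ − T₂⁴ = 5.49×10^12 − 8.67×10^11 = 4.63×10^12 K⁴.
q = 5.67×10⁻⁸ × 4.63×10^12 / 6.639 = 39500 W/m².
Q = q·A = 39500 × 2.2 = 86900 W.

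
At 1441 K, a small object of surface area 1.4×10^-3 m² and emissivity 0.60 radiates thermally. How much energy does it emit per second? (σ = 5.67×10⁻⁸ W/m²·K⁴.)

P = εσAT⁴ = 0.60 × 5.67×10⁻⁸ × 1.40×10^-3 × (1441)⁴ = 0.60 × 5.67×10⁻⁸ × 1.40×10^-3 × 4.31×10^12.
P = 205 W.

P ≈ 205 W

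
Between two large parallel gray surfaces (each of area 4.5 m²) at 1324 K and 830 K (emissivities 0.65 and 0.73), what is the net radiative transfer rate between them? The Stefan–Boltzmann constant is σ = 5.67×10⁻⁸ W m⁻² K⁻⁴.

Q ≈ 3.47×10^5 W

For two large parallel gray plates, q = σ(T₁⁴ − T₂⁴) / (1/ε₁ + 1/ε₂ − 1).
1/ε₁ + 1/ε₂ − 1 = 1/0.65 + 1/0.73 − 1 = 1.908.
T₁⁴ − T₂⁴ = 3.07×10^12 − 4.75×10^11 = 2.60×10^12 K⁴.
q = 5.67×10⁻⁸ × 2.60×10^12 / 1.908 = 77200 W/m².
Q = q·A = 77200 × 4.5 = 3.47×10^5 W.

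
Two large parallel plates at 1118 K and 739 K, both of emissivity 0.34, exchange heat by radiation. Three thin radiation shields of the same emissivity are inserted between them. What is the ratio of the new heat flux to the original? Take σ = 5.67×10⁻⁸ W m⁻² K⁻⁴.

With N identical shields there are N+1 = 4 gaps in series, each with the same radiative resistance, so the flux falls to 1/(N+1) of its unshielded value.

ratio ≈ 0.250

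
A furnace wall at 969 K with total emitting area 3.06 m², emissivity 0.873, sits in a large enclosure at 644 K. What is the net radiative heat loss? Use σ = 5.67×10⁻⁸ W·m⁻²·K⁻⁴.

Q ≈ 1.07×10^5 W

Q = εσA(T⁴ − T_s⁴). T⁴ − T_s⁴ = (969)⁴ − (644)⁴ = 8.82×10^11 − 1.72×10^11 = 7.10×10^11 K⁴.
Q = 0.873 × 5.67×10⁻⁸ × 3.06 × 7.10×10^11 = 1.07×10^5 W.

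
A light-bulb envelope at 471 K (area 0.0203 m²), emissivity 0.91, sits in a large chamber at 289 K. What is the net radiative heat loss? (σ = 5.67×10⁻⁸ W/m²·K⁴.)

Q ≈ 44.2 W

Q = εσA(T⁴ − T_s⁴). T⁴ − T_s⁴ = (471)⁴ − (289)⁴ = 4.92×10^10 − 6.98×10^9 = 4.22×10^10 K⁴.
Q = 0.91 × 5.67×10⁻⁸ × 0.0203 × 4.22×10^10 = 44.2 W.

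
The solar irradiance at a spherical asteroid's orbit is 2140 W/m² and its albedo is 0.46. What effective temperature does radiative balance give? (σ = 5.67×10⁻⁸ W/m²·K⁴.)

T ≈ 267 K

Power absorbed = (1−a)S·πR²; power emitted = 4πR²σT⁴. Equating and cancelling πR²:
T = ((1−a)S / 4σ)^(1/4) = (1160 / (4 × 5.67×10⁻⁸))^(1/4) = (5.10×10^9)^(1/4).
T = 267 K.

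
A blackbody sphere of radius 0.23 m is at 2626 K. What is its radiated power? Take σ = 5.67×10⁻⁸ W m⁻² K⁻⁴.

A = 4πr² = 4π × (0.23)² = 0.665 m².
P = σAT⁴ = 5.67×10⁻⁸ × 0.665 × (2626)⁴ = 5.67×10⁻⁸ × 0.665 × 4.76×10^13.
P = 1.79×10^6 W.

P ≈ 1.79×10^6 W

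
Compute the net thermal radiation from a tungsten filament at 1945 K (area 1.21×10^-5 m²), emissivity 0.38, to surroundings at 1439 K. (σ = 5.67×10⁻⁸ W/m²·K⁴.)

Q = εσA(T⁴ − T_s⁴). T⁴ − T_s⁴ = (1945)⁴ − (1439)⁴ = 1.43×10^13 − 4.29×10^12 = 1.00×10^13 K⁴.
Q = 0.38 × 5.67×10⁻⁸ × 1.21×10^-5 × 1.00×10^13 = 2.61 W.

Q ≈ 2.61 W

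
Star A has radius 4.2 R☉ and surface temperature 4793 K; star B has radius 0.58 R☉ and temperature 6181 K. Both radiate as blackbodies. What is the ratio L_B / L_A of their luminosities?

L_B/L_A ≈ 0.0527

L = 4πR²σT⁴ ∝ R²T⁴, so L_B/L_A = (0.58/4.2)² × (6181/4793)⁴ = 0.0191 × 2.77 = 0.0527.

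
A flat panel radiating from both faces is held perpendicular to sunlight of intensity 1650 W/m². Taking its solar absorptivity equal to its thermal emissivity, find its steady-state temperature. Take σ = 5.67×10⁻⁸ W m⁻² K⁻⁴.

T ≈ 347 K

Absorbed flux αS = emitted flux 2εσT⁴ per unit area; with α = ε this gives T = (S/2σ)^(1/4).
T = (1650 / (2 × 5.67×10⁻⁸))^(1/4) = (1.46×10^10)^(1/4).
T = 347 K.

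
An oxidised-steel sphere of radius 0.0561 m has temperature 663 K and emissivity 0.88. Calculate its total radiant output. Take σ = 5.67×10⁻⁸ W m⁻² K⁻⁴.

P ≈ 381 W

A = 4πr² = 4π × (0.0561)² = 0.0395 m².
Stefan–Boltzmann: P = εσAT⁴ = 0.88 × 5.67×10⁻⁸ × 0.0395 × (663)⁴ = 0.88 × 5.67×10⁻⁸ × 0.0395 × 1.93×10^11.
P = 381 W.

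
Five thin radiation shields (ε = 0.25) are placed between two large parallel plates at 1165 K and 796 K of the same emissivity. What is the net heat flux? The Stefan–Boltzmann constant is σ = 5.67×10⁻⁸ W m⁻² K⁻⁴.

q ≈ 1940 W/m²

Each of the 6 gaps contributes resistance (2/ε − 1) = 2/0.25 − 1 = 7.000; total = 42.00.
q = σ(T₁⁴ − T₂⁴) / 42.00 = 5.67×10⁻⁸ × 1.44×10^12 / 42.00 = 1940 W/m².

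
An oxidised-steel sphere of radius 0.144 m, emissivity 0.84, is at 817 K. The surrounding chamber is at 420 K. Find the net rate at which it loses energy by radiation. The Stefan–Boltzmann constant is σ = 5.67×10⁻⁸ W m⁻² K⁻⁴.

Q ≈ 5140 W

A = 4πr² = 4π × (0.144)² = 0.261 m².
Q = εσA(T⁴ − T_s⁴). T⁴ − T_s⁴ = (817)⁴ − (420)⁴ = 4.46×10^11 − 3.11×10^10 = 4.14×10^11 K⁴.
Q = 0.84 × 5.67×10⁻⁸ × 0.261 × 4.14×10^11 = 5140 W.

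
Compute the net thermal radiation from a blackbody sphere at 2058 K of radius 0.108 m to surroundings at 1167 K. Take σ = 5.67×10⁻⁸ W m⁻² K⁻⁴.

Q ≈ 1.34×10^5 W

A = 4πr² = 4π × (0.108)² = 0.147 m².
Q = σA(T⁴ − T_s⁴). T⁴ − T_s⁴ = (2058)⁴ − (1167)⁴ = 1.79×10^13 − 1.85×10^12 = 1.61×10^13 K⁴.
Q = 5.67×10⁻⁸ × 0.147 × 1.61×10^13 = 1.34×10^5 W.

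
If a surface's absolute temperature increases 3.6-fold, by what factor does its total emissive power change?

factor ≈ 168

P ∝ T⁴, so the power scales as (3.6)⁴ = 168.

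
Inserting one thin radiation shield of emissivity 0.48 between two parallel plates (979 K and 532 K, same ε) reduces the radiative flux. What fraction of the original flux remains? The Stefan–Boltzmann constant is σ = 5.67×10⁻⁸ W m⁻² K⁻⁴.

With N identical shields there are N+1 = 2 gaps in series, each with the same radiative resistance, so the flux falls to 1/(N+1) of its unshielded value.

ratio ≈ 0.500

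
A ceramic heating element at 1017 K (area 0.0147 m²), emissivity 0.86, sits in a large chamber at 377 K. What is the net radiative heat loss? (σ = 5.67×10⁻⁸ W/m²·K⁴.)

Q = εσA(T⁴ − T_s⁴). T⁴ − T_s⁴ = (1017)⁴ − (377)⁴ = 1.07×10^12 − 2.02×10^10 = 1.05×10^12 K⁴.
Q = 0.86 × 5.67×10⁻⁸ × 0.0147 × 1.05×10^12 = 752 W.

Q ≈ 752 W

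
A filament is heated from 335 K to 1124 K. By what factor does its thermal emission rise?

P ∝ T⁴, so the ratio is (1124/335)⁴ = (3.355)⁴ = 127.

ratio ≈ 127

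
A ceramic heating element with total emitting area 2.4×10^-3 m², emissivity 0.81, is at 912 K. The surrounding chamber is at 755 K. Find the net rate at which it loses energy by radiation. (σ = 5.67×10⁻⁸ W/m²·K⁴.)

Q = εσA(T⁴ − T_s⁴). T⁴ − T_s⁴ = (912)⁴ − (755)⁴ = 6.92×10^11 − 3.25×10^11 = 3.67×10^11 K⁴.
Q = 0.81 × 5.67×10⁻⁸ × 2.40×10^-3 × 3.67×10^11 = 40.4 W.

Q ≈ 40.4 W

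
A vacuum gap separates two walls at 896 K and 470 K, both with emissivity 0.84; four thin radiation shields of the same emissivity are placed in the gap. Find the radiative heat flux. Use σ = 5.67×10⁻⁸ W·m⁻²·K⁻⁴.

Each of the 5 gaps contributes resistance (2/ε − 1) = 2/0.84 − 1 = 1.381; total = 6.905.
q = σ(T₁⁴ − T₂⁴) / 6.905 = 5.67×10⁻⁸ × 5.96×10^11 / 6.905 = 4890 W/m².

q ≈ 4890 W/m²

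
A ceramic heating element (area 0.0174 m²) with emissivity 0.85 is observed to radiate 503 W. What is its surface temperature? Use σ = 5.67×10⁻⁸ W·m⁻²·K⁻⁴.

T ≈ 880 K

From P = εσAT⁴, T = (P / εσA)^(1/4) = (503 / (0.85 × 5.67×10⁻⁸ × 0.0174))^(1/4).
T = (6.00×10^11)^(1/4) = 880 K.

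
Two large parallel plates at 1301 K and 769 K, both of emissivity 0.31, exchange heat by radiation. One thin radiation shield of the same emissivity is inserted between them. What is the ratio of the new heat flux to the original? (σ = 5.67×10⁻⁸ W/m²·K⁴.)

With N identical shields there are N+1 = 2 gaps in series, each with the same radiative resistance, so the flux falls to 1/(N+1) of its unshielded value.

ratio ≈ 0.500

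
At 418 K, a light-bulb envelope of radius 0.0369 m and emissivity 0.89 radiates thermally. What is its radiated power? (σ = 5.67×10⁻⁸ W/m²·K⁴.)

P ≈ 26.4 W

A = 4πr² = 4π × (0.0369)² = 0.0171 m².
P = εσAT⁴ = 0.89 × 5.67×10⁻⁸ × 0.0171 × (418)⁴ = 0.89 × 5.67×10⁻⁸ × 0.0171 × 3.05×10^10.
P = 26.4 W.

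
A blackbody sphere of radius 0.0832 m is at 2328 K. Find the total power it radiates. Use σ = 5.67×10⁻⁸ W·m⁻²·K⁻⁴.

P ≈ 1.45×10^5 W

A = 4πr² = 4π × (0.0832)² = 0.0870 m².
P = σAT⁴ = 5.67×10⁻⁸ × 0.0870 × (2328)⁴ = 5.67×10⁻⁸ × 0.0870 × 2.94×10^13.
P = 1.45×10^5 W.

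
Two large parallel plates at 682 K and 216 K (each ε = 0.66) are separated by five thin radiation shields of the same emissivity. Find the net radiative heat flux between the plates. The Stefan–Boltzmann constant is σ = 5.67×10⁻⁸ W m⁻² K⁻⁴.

Each of the 6 gaps contributes resistance (2/ε − 1) = 2/0.66 − 1 = 2.030; total = 12.18.
q = σ(T₁⁴ − T₂⁴) / 12.18 = 5.67×10⁻⁸ × 2.14×10^11 / 12.18 = 997 W/m².

q ≈ 997 W/m²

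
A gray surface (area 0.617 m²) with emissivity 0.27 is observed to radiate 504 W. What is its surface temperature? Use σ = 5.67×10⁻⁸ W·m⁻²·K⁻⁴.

From P = εσAT⁴, T = (P / εσA)^(1/4) = (504 / (0.27 × 5.67×10⁻⁸ × 0.617))^(1/4).
T = (5.34×10^10)^(1/4) = 481 K.

T ≈ 481 K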